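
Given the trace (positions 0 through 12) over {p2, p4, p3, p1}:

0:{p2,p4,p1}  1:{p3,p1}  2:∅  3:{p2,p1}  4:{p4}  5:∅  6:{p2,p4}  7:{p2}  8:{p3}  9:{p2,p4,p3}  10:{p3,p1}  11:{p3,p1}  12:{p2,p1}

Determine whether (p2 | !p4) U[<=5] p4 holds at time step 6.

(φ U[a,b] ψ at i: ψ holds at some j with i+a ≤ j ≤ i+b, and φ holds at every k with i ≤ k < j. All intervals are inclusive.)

Need some j in [6,11] with p4, and (p2 | !p4) at every k in [6,j-1].
  j=6: p4 holds; no prefix to check → satisfied.

Yes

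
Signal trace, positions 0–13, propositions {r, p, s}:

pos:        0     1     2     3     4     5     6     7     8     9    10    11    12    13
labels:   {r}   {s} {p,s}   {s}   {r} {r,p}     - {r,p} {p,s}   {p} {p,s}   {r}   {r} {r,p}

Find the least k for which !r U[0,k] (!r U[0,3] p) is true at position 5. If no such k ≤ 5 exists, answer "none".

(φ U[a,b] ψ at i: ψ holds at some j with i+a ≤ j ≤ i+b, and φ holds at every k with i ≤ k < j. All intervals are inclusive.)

Need earliest j ≥ 5 with (!r U[0,3] p), and !r at every k in [5,j-1].
  j=5: rhs holds (empty prefix). k = 0.

0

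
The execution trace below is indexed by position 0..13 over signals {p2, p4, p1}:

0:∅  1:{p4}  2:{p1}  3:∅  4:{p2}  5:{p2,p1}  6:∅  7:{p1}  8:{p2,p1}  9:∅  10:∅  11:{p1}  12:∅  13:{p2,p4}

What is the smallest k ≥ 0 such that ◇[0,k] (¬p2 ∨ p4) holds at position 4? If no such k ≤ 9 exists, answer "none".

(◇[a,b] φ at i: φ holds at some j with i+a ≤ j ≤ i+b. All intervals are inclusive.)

Scan j = 4,5,… for (¬p2 ∨ p4):
  j=4: fails
  j=5: fails
  j=6: holds
First hit at j=6, so smallest k = 6-4 = 2.

2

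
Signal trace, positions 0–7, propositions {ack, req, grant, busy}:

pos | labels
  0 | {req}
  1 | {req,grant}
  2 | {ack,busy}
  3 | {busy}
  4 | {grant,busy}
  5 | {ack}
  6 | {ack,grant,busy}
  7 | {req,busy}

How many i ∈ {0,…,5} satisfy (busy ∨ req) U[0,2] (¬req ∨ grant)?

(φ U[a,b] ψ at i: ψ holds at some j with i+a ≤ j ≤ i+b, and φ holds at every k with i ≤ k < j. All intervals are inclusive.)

6

Evaluate at each i in [0,5]:
  i=0: ✓ (rhs at j=1; lhs holds on [0,0])
  i=1: ✓ (rhs at j=1)
  i=2: ✓ (rhs at j=2)
  i=3: ✓ (rhs at j=3)
  i=4: ✓ (rhs at j=4)
  i=5: ✓ (rhs at j=5)
Positions where it holds: {0, 1, 2, 3, 4, 5} → 6.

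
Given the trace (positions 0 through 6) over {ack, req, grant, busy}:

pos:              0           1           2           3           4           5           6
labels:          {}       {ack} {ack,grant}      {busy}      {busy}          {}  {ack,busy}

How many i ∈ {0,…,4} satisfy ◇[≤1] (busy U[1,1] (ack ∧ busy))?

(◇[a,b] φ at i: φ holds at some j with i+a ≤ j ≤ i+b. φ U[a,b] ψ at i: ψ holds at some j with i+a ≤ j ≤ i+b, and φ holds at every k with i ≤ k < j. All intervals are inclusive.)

Evaluate at each i in [0,4]:
  i=0: ✗ (none in [0,1])
  i=1: ✗ (none in [1,2])
  i=2: ✗ (none in [2,3])
  i=3: ✗ (none in [3,4])
  i=4: ✗ (none in [4,5])
Positions where it holds: {} → 0.

0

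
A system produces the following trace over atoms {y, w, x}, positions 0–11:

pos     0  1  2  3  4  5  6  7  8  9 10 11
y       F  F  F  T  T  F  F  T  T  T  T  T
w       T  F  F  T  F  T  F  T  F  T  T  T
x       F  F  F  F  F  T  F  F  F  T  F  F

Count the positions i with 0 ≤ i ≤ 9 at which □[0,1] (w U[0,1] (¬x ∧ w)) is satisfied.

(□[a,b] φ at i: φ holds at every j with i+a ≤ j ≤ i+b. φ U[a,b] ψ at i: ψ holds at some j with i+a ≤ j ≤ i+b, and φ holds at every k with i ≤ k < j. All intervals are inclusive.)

1

Evaluate at each i in [0,9]:
  i=0: ✗ (fails at j=1)
  i=1: ✗ (fails at j=1)
  i=2: ✗ (fails at j=2)
  i=3: ✗ (fails at j=4)
  i=4: ✗ (fails at j=4)
  i=5: ✗ (fails at j=5)
  i=6: ✗ (fails at j=6)
  i=7: ✗ (fails at j=8)
  i=8: ✗ (fails at j=8)
  i=9: ✓ (all of [9,10])
Positions where it holds: {9} → 1.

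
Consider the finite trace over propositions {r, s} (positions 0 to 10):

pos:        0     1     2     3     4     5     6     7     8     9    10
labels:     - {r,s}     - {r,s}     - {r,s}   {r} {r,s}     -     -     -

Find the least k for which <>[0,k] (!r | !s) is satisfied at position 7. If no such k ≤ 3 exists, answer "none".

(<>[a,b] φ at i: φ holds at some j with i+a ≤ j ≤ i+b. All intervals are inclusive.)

1

Scan j = 7,8,… for (!r | !s):
  j=7: fails
  j=8: holds
First hit at j=8, so smallest k = 8-7 = 1.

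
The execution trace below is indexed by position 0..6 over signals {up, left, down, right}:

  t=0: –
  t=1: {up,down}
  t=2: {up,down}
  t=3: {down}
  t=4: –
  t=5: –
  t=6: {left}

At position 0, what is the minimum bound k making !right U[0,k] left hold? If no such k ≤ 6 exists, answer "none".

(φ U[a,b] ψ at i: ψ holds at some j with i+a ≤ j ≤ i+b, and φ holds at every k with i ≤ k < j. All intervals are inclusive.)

6

Need earliest j ≥ 0 with left, and !right at every k in [0,j-1].
  j=0: rhs fails.
  j=1: rhs fails.
  j=2: rhs fails.
  j=3: rhs fails.
  j=4: rhs fails.
  j=5: rhs fails.
  j=6: rhs holds; lhs holds on [0,5]. k = 6.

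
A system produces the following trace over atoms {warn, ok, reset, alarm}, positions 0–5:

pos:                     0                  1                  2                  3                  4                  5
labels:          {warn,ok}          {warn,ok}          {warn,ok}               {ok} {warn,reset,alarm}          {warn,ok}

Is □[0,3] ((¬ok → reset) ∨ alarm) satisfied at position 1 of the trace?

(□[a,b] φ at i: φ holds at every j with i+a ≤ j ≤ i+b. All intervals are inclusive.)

Check ((¬ok → reset) ∨ alarm) at every j in [1,4]:
  j=1: true
  j=2: true
  j=3: true
  j=4: true
All positions satisfy it → formula holds.

Holds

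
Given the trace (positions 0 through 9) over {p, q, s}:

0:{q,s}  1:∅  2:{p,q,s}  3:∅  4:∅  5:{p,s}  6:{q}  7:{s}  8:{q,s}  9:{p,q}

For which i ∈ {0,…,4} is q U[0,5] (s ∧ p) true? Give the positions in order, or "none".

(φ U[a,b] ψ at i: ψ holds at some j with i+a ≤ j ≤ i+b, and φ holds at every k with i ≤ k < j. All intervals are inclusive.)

Evaluate at each i in [0,4]:
  i=0: ✗ (lhs fails at k=1 before rhs at j=2)
  i=1: ✗ (lhs fails at k=1 before rhs at j=2)
  i=2: ✓ (rhs at j=2)
  i=3: ✗ (lhs fails at k=3 before rhs at j=5)
  i=4: ✗ (lhs fails at k=4 before rhs at j=5)

2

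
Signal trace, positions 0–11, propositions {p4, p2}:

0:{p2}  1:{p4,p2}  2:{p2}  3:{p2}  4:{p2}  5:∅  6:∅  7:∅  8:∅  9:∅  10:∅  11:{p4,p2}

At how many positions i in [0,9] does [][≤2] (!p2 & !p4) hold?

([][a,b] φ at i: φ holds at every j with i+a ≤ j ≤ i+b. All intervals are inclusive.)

4

Evaluate at each i in [0,9]:
  i=0: ✗ (fails at j=0)
  i=1: ✗ (fails at j=1)
  i=2: ✗ (fails at j=2)
  i=3: ✗ (fails at j=3)
  i=4: ✗ (fails at j=4)
  i=5: ✓ (all of [5,7])
  i=6: ✓ (all of [6,8])
  i=7: ✓ (all of [7,9])
  i=8: ✓ (all of [8,10])
  i=9: ✗ (fails at j=11)
Positions where it holds: {5, 6, 7, 8} → 4.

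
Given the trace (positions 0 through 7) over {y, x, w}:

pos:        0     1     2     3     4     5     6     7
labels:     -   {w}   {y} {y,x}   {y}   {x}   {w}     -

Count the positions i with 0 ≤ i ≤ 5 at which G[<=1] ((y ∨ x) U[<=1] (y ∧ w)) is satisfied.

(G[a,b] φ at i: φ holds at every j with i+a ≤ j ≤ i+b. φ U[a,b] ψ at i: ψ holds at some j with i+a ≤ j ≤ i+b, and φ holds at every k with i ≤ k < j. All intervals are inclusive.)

0

Evaluate at each i in [0,5]:
  i=0: ✗ (fails at j=0)
  i=1: ✗ (fails at j=1)
  i=2: ✗ (fails at j=2)
  i=3: ✗ (fails at j=3)
  i=4: ✗ (fails at j=4)
  i=5: ✗ (fails at j=5)
Positions where it holds: {} → 0.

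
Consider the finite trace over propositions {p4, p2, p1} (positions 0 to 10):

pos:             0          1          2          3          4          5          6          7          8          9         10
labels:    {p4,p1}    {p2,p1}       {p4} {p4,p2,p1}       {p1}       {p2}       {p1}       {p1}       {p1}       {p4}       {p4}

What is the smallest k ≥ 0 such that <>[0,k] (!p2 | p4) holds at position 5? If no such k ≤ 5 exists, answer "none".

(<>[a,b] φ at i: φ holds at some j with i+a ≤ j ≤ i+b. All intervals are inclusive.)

Scan j = 5,6,… for (!p2 | p4):
  j=5: fails
  j=6: holds
First hit at j=6, so smallest k = 6-5 = 1.

1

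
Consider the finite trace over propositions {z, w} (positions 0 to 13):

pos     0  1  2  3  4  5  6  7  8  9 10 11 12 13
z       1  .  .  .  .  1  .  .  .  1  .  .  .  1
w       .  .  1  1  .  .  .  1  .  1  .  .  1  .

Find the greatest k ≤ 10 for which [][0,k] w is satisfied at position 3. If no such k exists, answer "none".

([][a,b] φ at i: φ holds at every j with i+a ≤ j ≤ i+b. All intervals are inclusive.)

0

w must hold from j=3 onward; find where it first fails.
  j=3: holds
  j=4: fails
Holds on [3,3], so largest k = 0.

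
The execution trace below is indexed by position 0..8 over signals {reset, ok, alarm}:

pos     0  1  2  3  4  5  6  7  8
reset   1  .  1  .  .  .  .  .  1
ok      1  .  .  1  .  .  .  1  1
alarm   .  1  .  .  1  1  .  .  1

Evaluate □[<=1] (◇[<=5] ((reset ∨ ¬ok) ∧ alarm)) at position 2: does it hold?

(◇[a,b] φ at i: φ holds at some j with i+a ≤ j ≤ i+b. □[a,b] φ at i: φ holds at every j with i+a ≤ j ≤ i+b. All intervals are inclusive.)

Check ◇[<=5] ((reset ∨ ¬ok) ∧ alarm) at every j in [2,3]:
  j=2: holds (witness at 4)
  j=3: holds (witness at 4)
All positions satisfy it → formula holds.

Holds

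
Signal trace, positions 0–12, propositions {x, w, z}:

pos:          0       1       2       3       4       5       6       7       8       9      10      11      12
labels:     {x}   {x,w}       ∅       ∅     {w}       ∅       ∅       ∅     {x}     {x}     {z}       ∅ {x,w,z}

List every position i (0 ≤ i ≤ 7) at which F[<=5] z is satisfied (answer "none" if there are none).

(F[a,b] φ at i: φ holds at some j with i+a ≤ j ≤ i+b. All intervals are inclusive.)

Evaluate at each i in [0,7]:
  i=0: ✗ (none in [0,5])
  i=1: ✗ (none in [1,6])
  i=2: ✗ (none in [2,7])
  i=3: ✗ (none in [3,8])
  i=4: ✗ (none in [4,9])
  i=5: ✓ (witness j=10)
  i=6: ✓ (witness j=10)
  i=7: ✓ (witness j=10)

5, 6, 7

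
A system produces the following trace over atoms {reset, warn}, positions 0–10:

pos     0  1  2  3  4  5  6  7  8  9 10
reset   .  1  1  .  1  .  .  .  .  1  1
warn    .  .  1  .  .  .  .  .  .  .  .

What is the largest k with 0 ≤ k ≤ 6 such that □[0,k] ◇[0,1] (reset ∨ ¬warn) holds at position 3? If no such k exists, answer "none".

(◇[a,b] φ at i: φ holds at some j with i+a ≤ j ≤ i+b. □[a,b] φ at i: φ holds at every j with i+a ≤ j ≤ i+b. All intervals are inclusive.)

◇[0,1] (reset ∨ ¬warn) must hold from j=3 onward; find where it first fails.
  j=3: holds
  j=4: holds
  j=5: holds
  j=6: holds
  j=7: holds
  j=8: holds
  j=9: holds
Holds through j=9; largest k = 6.

6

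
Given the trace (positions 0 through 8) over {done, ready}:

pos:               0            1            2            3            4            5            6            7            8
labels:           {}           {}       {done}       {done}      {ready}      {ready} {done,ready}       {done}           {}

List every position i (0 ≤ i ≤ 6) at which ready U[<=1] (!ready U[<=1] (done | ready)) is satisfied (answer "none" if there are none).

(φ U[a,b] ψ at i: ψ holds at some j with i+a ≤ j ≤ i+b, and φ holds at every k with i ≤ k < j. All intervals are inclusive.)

Evaluate at each i in [0,6]:
  i=0: ✗ (lhs fails at k=0 before rhs at j=1)
  i=1: ✓ (rhs at j=1)
  i=2: ✓ (rhs at j=2)
  i=3: ✓ (rhs at j=3)
  i=4: ✓ (rhs at j=4)
  i=5: ✓ (rhs at j=5)
  i=6: ✓ (rhs at j=6)

1, 2, 3, 4, 5, 6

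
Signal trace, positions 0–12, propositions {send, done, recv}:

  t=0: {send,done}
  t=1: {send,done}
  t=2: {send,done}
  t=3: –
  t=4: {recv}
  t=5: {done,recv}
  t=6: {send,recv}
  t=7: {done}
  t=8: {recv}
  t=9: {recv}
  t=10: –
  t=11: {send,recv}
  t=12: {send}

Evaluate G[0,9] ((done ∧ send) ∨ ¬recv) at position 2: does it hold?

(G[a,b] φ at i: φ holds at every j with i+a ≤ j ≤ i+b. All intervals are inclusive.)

False

Check ((done ∧ send) ∨ ¬recv) at every j in [2,11]:
  j=2: true
  j=3: true
  j=4: false
  j=5: false
  j=6: false
  j=7: true
  j=8: false
  j=9: false
  j=10: true
  j=11: false
Fails at j=4 → formula fails.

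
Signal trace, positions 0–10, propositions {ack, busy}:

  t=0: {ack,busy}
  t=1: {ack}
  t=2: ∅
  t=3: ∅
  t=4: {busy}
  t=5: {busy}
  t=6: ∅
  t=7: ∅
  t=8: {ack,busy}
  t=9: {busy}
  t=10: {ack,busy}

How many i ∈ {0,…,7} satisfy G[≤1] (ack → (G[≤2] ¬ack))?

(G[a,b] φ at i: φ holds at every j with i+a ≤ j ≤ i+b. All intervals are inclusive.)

Evaluate at each i in [0,7]:
  i=0: ✗ (fails at j=0)
  i=1: ✗ (fails at j=1)
  i=2: ✓ (all of [2,3])
  i=3: ✓ (all of [3,4])
  i=4: ✓ (all of [4,5])
  i=5: ✓ (all of [5,6])
  i=6: ✓ (all of [6,7])
  i=7: ✗ (fails at j=8)
Positions where it holds: {2, 3, 4, 5, 6} → 5.

5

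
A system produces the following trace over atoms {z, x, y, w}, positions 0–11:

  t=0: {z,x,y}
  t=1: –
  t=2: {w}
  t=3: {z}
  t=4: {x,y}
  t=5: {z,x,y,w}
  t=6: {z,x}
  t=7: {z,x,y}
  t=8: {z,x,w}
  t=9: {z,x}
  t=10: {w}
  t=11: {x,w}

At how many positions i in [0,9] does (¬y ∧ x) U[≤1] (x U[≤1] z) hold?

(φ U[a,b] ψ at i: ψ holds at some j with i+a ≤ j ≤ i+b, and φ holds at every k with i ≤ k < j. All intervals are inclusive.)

Evaluate at each i in [0,9]:
  i=0: ✓ (rhs at j=0)
  i=1: ✗ (no rhs in [1,2])
  i=2: ✗ (lhs fails at k=2 before rhs at j=3)
  i=3: ✓ (rhs at j=3)
  i=4: ✓ (rhs at j=4)
  i=5: ✓ (rhs at j=5)
  i=6: ✓ (rhs at j=6)
  i=7: ✓ (rhs at j=7)
  i=8: ✓ (rhs at j=8)
  i=9: ✓ (rhs at j=9)
Positions where it holds: {0, 3, 4, 5, 6, 7, 8, 9} → 8.

8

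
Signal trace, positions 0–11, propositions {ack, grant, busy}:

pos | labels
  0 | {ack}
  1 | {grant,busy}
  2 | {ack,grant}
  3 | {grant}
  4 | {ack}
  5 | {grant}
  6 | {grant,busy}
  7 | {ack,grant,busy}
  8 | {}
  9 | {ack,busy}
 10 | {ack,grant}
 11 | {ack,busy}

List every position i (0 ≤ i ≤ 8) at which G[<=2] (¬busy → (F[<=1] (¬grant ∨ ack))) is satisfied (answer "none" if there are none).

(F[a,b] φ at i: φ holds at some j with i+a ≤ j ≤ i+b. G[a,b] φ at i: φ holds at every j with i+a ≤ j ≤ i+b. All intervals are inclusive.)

Evaluate at each i in [0,8]:
  i=0: ✓ (all of [0,2])
  i=1: ✓ (all of [1,3])
  i=2: ✓ (all of [2,4])
  i=3: ✗ (fails at j=5)
  i=4: ✗ (fails at j=5)
  i=5: ✗ (fails at j=5)
  i=6: ✓ (all of [6,8])
  i=7: ✓ (all of [7,9])
  i=8: ✓ (all of [8,10])

0, 1, 2, 6, 7, 8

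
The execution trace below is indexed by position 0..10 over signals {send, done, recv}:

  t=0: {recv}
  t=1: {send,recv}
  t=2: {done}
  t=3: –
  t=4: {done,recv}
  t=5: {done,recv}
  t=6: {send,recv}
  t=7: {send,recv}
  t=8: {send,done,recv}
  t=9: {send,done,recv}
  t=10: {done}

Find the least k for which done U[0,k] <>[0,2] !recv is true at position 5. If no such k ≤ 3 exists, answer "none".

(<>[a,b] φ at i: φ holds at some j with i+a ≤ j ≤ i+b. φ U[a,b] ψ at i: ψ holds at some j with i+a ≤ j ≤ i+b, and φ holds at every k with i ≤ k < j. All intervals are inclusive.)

Need earliest j ≥ 5 with <>[0,2] !recv, and done at every k in [5,j-1].
  j=5: rhs fails.
  j=6: rhs fails.
  j=7: rhs fails.
  j=8: rhs holds but lhs fails at k=6.
No witness within the range → none.

none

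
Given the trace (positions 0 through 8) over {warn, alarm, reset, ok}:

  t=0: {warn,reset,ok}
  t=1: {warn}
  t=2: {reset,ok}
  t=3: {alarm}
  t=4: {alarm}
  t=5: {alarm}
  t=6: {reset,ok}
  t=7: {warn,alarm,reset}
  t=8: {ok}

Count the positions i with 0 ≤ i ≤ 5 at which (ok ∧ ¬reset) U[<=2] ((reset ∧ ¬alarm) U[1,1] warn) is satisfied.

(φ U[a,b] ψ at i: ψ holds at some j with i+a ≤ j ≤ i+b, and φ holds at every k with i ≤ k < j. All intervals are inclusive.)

Evaluate at each i in [0,5]:
  i=0: ✓ (rhs at j=0)
  i=1: ✗ (no rhs in [1,3])
  i=2: ✗ (no rhs in [2,4])
  i=3: ✗ (no rhs in [3,5])
  i=4: ✗ (lhs fails at k=4 before rhs at j=6)
  i=5: ✗ (lhs fails at k=5 before rhs at j=6)
Positions where it holds: {0} → 1.

1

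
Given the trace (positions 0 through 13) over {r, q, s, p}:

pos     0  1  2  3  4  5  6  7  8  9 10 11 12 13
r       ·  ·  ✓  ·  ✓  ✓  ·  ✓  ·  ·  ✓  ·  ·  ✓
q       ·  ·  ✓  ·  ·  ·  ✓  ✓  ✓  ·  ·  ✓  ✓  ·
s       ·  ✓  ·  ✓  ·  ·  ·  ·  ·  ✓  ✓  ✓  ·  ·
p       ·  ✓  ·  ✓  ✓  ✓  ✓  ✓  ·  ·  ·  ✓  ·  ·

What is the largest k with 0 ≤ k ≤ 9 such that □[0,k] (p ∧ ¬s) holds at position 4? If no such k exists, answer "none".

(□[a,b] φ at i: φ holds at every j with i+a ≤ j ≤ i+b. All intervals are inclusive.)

3

(p ∧ ¬s) must hold from j=4 onward; find where it first fails.
  j=4: holds
  j=5: holds
  j=6: holds
  j=7: holds
  j=8: fails
Holds on [4,7], so largest k = 3.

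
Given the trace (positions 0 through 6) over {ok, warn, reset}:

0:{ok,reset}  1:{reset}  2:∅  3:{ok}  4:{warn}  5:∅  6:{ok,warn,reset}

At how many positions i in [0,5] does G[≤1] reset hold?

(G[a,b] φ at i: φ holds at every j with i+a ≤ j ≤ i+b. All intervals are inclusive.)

Evaluate at each i in [0,5]:
  i=0: ✓ (all of [0,1])
  i=1: ✗ (fails at j=2)
  i=2: ✗ (fails at j=2)
  i=3: ✗ (fails at j=3)
  i=4: ✗ (fails at j=4)
  i=5: ✗ (fails at j=5)
Positions where it holds: {0} → 1.

1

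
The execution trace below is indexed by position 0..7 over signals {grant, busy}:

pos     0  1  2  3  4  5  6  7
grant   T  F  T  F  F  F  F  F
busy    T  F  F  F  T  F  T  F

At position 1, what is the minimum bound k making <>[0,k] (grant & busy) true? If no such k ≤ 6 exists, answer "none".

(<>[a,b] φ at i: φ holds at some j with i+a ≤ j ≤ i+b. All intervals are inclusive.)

none

Scan j = 1,2,… for (grant & busy):
  j=1: fails
  j=2: fails
  j=3: fails
  j=4: fails
  j=5: fails
  j=6: fails
  j=7: fails
No j in [1,7] satisfies it → none.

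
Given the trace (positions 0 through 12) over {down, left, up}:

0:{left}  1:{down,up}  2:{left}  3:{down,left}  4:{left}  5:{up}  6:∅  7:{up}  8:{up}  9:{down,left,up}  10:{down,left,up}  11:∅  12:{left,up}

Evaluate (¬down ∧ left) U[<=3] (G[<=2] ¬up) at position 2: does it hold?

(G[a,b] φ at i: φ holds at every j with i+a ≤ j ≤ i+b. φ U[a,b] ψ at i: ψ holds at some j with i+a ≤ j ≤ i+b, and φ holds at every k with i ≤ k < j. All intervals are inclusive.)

True

Need some j in [2,5] with G[<=2] ¬up, and (¬down ∧ left) at every k in [2,j-1].
  j=2: G[<=2] ¬up holds; no prefix to check → satisfied.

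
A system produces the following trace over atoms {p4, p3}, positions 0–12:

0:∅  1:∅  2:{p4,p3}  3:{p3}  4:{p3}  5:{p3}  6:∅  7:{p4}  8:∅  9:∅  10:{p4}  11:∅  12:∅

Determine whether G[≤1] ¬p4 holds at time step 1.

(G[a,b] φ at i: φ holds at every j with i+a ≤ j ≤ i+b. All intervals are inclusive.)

Check ¬p4 at every j in [1,2]:
  j=1: true
  j=2: false
Fails at j=2 → formula fails.

False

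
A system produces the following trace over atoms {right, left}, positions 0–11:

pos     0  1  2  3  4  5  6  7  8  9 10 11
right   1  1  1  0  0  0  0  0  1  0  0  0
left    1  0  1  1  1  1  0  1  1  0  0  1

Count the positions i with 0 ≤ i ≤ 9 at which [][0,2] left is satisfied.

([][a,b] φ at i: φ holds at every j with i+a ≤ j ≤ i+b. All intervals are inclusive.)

Evaluate at each i in [0,9]:
  i=0: ✗ (fails at j=1)
  i=1: ✗ (fails at j=1)
  i=2: ✓ (all of [2,4])
  i=3: ✓ (all of [3,5])
  i=4: ✗ (fails at j=6)
  i=5: ✗ (fails at j=6)
  i=6: ✗ (fails at j=6)
  i=7: ✗ (fails at j=9)
  i=8: ✗ (fails at j=9)
  i=9: ✗ (fails at j=9)
Positions where it holds: {2, 3} → 2.

2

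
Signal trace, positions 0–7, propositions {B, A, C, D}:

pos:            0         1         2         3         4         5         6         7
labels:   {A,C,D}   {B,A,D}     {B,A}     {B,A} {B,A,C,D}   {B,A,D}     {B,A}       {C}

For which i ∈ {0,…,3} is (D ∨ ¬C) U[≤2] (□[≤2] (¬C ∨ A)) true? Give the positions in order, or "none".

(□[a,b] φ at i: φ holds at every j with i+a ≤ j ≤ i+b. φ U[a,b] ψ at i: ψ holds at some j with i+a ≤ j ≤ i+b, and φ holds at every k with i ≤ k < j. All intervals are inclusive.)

0, 1, 2, 3

Evaluate at each i in [0,3]:
  i=0: ✓ (rhs at j=0)
  i=1: ✓ (rhs at j=1)
  i=2: ✓ (rhs at j=2)
  i=3: ✓ (rhs at j=3)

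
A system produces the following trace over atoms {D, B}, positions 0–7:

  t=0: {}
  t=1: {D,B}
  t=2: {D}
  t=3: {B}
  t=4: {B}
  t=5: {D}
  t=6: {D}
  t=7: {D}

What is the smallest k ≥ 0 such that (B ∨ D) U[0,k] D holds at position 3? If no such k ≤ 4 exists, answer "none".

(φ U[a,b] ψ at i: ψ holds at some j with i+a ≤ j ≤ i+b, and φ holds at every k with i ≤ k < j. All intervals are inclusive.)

Need earliest j ≥ 3 with D, and (B ∨ D) at every k in [3,j-1].
  j=3: rhs fails.
  j=4: rhs fails.
  j=5: rhs holds; lhs holds on [3,4]. k = 2.

2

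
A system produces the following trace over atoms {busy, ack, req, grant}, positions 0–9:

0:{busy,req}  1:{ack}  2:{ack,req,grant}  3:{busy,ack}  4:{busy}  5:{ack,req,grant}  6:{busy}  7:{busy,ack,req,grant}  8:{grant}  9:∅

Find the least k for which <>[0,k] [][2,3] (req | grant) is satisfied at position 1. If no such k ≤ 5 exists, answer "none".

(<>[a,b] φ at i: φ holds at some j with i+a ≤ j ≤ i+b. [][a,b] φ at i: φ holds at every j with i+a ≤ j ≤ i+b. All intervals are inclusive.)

Scan j = 1,2,… for [][2,3] (req | grant):
  j=1: fails
  j=2: fails
  j=3: fails
  j=4: fails
  j=5: holds
First hit at j=5, so smallest k = 5-1 = 4.

4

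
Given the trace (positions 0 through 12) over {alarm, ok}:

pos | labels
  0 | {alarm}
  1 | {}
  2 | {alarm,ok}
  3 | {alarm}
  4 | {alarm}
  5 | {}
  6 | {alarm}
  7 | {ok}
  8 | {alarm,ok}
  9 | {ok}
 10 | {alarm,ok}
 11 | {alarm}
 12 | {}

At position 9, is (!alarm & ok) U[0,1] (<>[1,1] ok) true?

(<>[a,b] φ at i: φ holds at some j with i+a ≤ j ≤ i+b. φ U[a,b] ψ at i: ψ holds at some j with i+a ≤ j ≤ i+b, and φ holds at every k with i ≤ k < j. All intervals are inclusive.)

Need some j in [9,10] with <>[1,1] ok, and (!alarm & ok) at every k in [9,j-1].
  j=9: <>[1,1] ok holds; no prefix to check → satisfied.

True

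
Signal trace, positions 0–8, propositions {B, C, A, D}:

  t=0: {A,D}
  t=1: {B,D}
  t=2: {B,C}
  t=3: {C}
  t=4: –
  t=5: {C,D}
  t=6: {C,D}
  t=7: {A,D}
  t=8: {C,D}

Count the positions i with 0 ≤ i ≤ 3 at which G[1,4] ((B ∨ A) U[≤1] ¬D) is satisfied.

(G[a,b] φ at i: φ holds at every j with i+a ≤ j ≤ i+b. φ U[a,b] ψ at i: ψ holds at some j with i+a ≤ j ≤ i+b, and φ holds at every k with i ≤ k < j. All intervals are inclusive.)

1

Evaluate at each i in [0,3]:
  i=0: ✓ (all of [1,4])
  i=1: ✗ (fails at j=5)
  i=2: ✗ (fails at j=5)
  i=3: ✗ (fails at j=5)
Positions where it holds: {0} → 1.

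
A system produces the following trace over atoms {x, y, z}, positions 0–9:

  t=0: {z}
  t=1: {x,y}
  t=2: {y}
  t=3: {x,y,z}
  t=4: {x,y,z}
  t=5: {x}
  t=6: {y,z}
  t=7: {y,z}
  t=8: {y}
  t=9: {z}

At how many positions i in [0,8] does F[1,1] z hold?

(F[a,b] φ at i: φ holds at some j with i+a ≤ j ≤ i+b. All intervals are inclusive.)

5

Evaluate at each i in [0,8]:
  i=0: ✗ (none in [1,1])
  i=1: ✗ (none in [2,2])
  i=2: ✓ (witness j=3)
  i=3: ✓ (witness j=4)
  i=4: ✗ (none in [5,5])
  i=5: ✓ (witness j=6)
  i=6: ✓ (witness j=7)
  i=7: ✗ (none in [8,8])
  i=8: ✓ (witness j=9)
Positions where it holds: {2, 3, 5, 6, 8} → 5.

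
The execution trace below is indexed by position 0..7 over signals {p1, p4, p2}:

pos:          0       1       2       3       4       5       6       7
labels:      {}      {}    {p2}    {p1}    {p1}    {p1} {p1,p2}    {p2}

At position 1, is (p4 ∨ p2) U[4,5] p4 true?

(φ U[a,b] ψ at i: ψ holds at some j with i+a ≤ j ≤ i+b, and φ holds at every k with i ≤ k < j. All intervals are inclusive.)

False

Need some j in [5,6] with p4, and (p4 ∨ p2) at every k in [1,j-1].
  j=5: p4 false.
  j=6: p4 false.
No j in the window works → until fails.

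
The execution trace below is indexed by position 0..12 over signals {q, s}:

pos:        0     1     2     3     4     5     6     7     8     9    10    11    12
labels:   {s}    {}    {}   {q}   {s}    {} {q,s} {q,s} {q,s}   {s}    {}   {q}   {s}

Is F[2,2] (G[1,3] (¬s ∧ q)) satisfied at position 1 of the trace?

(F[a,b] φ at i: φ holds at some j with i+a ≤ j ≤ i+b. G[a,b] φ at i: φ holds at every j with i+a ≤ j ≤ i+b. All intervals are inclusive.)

Check G[1,3] (¬s ∧ q) at each j in [3,3]:
  j=3: fails at 4
No position in the window satisfies it → formula fails.

Does not hold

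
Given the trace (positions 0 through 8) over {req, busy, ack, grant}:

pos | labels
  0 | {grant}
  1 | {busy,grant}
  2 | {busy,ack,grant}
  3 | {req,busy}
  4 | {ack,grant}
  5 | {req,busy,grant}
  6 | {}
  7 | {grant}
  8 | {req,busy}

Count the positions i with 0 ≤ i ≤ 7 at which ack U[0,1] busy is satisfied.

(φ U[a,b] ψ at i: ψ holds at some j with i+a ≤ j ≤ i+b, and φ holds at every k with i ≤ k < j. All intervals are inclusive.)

5

Evaluate at each i in [0,7]:
  i=0: ✗ (lhs fails at k=0 before rhs at j=1)
  i=1: ✓ (rhs at j=1)
  i=2: ✓ (rhs at j=2)
  i=3: ✓ (rhs at j=3)
  i=4: ✓ (rhs at j=5; lhs holds on [4,4])
  i=5: ✓ (rhs at j=5)
  i=6: ✗ (no rhs in [6,7])
  i=7: ✗ (lhs fails at k=7 before rhs at j=8)
Positions where it holds: {1, 2, 3, 4, 5} → 5.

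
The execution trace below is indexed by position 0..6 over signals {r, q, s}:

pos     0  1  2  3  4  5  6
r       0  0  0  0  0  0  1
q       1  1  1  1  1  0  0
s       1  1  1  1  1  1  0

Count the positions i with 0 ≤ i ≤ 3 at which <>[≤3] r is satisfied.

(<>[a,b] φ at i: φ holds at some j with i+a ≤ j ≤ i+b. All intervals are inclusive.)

Evaluate at each i in [0,3]:
  i=0: ✗ (none in [0,3])
  i=1: ✗ (none in [1,4])
  i=2: ✗ (none in [2,5])
  i=3: ✓ (witness j=6)
Positions where it holds: {3} → 1.

1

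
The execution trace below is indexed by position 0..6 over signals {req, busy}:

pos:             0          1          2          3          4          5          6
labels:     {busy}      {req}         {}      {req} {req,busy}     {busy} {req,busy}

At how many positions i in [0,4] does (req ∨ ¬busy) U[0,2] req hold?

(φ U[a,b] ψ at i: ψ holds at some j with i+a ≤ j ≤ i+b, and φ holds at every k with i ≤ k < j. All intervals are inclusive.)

4

Evaluate at each i in [0,4]:
  i=0: ✗ (lhs fails at k=0 before rhs at j=1)
  i=1: ✓ (rhs at j=1)
  i=2: ✓ (rhs at j=3; lhs holds on [2,2])
  i=3: ✓ (rhs at j=3)
  i=4: ✓ (rhs at j=4)
Positions where it holds: {1, 2, 3, 4} → 4.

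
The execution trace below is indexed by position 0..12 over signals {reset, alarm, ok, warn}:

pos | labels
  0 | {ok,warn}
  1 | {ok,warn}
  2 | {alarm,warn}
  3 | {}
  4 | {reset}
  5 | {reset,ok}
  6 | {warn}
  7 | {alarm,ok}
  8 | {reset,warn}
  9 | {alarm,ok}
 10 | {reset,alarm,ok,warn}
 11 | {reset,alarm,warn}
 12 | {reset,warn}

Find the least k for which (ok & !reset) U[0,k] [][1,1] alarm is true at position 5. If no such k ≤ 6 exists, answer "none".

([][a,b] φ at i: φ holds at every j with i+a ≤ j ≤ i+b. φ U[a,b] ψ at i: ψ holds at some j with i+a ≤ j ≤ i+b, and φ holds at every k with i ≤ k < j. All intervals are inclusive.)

Need earliest j ≥ 5 with [][1,1] alarm, and (ok & !reset) at every k in [5,j-1].
  j=5: rhs fails.
  j=6: rhs holds but lhs fails at k=5.
  j=7: rhs fails.
  j=8: rhs holds but lhs fails at k=5.
  j=9: rhs holds but lhs fails at k=5.
  j=10: rhs holds but lhs fails at k=5.
  j=11: rhs fails.
No witness within the range → none.

none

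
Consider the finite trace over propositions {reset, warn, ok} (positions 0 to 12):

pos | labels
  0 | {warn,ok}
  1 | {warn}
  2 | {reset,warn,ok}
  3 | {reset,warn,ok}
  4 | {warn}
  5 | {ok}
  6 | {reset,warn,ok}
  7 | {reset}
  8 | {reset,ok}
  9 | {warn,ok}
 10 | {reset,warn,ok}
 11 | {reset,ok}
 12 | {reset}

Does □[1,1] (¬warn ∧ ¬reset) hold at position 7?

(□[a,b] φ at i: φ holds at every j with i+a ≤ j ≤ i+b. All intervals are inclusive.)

Check (¬warn ∧ ¬reset) at every j in [8,8]:
  j=8: false
Fails at j=8 → formula fails.

False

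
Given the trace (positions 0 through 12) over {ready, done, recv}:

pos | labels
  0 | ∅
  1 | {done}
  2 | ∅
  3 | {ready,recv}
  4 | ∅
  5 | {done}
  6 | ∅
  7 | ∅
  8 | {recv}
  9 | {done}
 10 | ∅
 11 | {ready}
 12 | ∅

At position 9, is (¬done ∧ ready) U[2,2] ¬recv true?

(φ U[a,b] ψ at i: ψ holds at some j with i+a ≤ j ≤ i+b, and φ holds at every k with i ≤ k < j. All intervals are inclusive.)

Need some j in [11,11] with ¬recv, and (¬done ∧ ready) at every k in [9,j-1].
  j=11: ¬recv holds, but (¬done ∧ ready) fails at k=9 → not this j.
No j in the window works → until fails.

No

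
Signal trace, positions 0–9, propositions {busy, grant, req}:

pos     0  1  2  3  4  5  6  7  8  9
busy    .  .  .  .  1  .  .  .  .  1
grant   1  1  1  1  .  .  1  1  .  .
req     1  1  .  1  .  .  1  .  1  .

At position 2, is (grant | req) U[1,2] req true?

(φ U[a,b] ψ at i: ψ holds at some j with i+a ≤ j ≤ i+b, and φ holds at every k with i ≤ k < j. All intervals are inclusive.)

Need some j in [3,4] with req, and (grant | req) at every k in [2,j-1].
  j=3: req holds; (grant | req) holds at every k in [2,2] → satisfied.

Holds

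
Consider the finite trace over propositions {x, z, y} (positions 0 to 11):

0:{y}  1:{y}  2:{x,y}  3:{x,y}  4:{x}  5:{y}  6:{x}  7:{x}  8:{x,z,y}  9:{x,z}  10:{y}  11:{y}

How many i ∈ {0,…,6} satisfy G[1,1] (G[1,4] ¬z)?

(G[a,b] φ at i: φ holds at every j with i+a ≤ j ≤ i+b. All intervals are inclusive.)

Evaluate at each i in [0,6]:
  i=0: ✓ (all of [1,1])
  i=1: ✓ (all of [2,2])
  i=2: ✓ (all of [3,3])
  i=3: ✗ (fails at j=4)
  i=4: ✗ (fails at j=5)
  i=5: ✗ (fails at j=6)
  i=6: ✗ (fails at j=7)
Positions where it holds: {0, 1, 2} → 3.

3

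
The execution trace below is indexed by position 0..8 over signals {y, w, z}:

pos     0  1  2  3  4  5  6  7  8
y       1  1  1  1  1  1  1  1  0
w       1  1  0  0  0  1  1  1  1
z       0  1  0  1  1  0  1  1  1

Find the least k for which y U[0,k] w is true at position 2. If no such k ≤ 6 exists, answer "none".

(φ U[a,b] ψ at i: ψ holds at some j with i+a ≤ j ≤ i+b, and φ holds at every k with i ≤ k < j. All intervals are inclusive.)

Need earliest j ≥ 2 with w, and y at every k in [2,j-1].
  j=2: rhs fails.
  j=3: rhs fails.
  j=4: rhs fails.
  j=5: rhs holds; lhs holds on [2,4]. k = 3.

3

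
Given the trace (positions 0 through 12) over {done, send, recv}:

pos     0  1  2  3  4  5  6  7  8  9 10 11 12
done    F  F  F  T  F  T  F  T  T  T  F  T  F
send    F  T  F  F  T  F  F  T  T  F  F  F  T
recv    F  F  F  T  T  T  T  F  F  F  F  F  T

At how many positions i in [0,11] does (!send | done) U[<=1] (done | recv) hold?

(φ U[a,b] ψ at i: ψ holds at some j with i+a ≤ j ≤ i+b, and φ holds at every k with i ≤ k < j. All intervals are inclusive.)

Evaluate at each i in [0,11]:
  i=0: ✗ (no rhs in [0,1])
  i=1: ✗ (no rhs in [1,2])
  i=2: ✓ (rhs at j=3; lhs holds on [2,2])
  i=3: ✓ (rhs at j=3)
  i=4: ✓ (rhs at j=4)
  i=5: ✓ (rhs at j=5)
  i=6: ✓ (rhs at j=6)
  i=7: ✓ (rhs at j=7)
  i=8: ✓ (rhs at j=8)
  i=9: ✓ (rhs at j=9)
  i=10: ✓ (rhs at j=11; lhs holds on [10,10])
  i=11: ✓ (rhs at j=11)
Positions where it holds: {2, 3, 4, 5, 6, 7, 8, 9, 10, 11} → 10.

10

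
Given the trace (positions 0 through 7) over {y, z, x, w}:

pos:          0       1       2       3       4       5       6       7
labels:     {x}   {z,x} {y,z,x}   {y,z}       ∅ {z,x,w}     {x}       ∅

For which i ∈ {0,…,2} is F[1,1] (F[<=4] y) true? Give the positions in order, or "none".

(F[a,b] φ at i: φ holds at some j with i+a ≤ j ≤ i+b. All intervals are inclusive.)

0, 1, 2

Evaluate at each i in [0,2]:
  i=0: ✓ (witness j=1)
  i=1: ✓ (witness j=2)
  i=2: ✓ (witness j=3)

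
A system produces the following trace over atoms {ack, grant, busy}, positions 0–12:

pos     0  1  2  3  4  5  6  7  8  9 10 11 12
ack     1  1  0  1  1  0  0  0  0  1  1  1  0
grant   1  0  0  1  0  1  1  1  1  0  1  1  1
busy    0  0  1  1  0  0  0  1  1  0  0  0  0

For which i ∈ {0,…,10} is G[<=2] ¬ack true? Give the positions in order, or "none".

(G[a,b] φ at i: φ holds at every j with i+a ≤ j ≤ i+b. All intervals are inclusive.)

Evaluate at each i in [0,10]:
  i=0: ✗ (fails at j=0)
  i=1: ✗ (fails at j=1)
  i=2: ✗ (fails at j=3)
  i=3: ✗ (fails at j=3)
  i=4: ✗ (fails at j=4)
  i=5: ✓ (all of [5,7])
  i=6: ✓ (all of [6,8])
  i=7: ✗ (fails at j=9)
  i=8: ✗ (fails at j=9)
  i=9: ✗ (fails at j=9)
  i=10: ✗ (fails at j=10)

5, 6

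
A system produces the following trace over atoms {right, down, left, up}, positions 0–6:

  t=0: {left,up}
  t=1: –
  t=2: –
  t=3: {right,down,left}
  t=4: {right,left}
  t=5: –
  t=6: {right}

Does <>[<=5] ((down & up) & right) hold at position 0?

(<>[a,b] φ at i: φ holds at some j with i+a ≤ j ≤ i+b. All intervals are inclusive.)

No

Check ((down & up) & right) at each j in [0,5]:
  j=0: false
  j=1: false
  j=2: false
  j=3: false
  j=4: false
  j=5: false
No position in the window satisfies it → formula fails.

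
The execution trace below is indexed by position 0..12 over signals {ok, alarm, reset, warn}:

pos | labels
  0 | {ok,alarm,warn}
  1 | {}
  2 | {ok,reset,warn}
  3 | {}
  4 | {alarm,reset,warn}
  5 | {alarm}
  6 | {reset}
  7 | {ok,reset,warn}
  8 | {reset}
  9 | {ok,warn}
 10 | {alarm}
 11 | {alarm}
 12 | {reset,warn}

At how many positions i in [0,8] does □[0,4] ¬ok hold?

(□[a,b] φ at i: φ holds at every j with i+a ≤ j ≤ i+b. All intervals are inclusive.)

Evaluate at each i in [0,8]:
  i=0: ✗ (fails at j=0)
  i=1: ✗ (fails at j=2)
  i=2: ✗ (fails at j=2)
  i=3: ✗ (fails at j=7)
  i=4: ✗ (fails at j=7)
  i=5: ✗ (fails at j=7)
  i=6: ✗ (fails at j=7)
  i=7: ✗ (fails at j=7)
  i=8: ✗ (fails at j=9)
Positions where it holds: {} → 0.

0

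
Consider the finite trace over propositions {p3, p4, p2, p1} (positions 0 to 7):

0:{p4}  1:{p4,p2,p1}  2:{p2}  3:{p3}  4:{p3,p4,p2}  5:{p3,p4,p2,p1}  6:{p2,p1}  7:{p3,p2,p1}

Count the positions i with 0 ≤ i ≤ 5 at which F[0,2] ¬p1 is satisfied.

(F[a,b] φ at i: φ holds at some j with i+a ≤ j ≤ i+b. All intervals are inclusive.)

Evaluate at each i in [0,5]:
  i=0: ✓ (witness j=0)
  i=1: ✓ (witness j=2)
  i=2: ✓ (witness j=2)
  i=3: ✓ (witness j=3)
  i=4: ✓ (witness j=4)
  i=5: ✗ (none in [5,7])
Positions where it holds: {0, 1, 2, 3, 4} → 5.

5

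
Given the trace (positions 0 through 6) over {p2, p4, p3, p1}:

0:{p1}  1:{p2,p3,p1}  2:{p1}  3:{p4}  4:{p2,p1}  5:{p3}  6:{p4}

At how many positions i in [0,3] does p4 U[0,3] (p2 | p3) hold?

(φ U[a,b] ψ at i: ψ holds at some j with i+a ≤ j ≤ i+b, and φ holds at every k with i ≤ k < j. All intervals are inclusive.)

Evaluate at each i in [0,3]:
  i=0: ✗ (lhs fails at k=0 before rhs at j=1)
  i=1: ✓ (rhs at j=1)
  i=2: ✗ (lhs fails at k=2 before rhs at j=4)
  i=3: ✓ (rhs at j=4; lhs holds on [3,3])
Positions where it holds: {1, 3} → 2.

2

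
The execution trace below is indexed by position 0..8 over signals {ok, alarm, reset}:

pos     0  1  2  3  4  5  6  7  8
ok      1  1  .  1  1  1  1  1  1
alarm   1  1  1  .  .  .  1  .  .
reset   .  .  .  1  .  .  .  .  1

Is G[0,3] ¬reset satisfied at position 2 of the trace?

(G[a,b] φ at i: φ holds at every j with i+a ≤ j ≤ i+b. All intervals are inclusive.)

Does not hold

Check ¬reset at every j in [2,5]:
  j=2: true
  j=3: false
  j=4: true
  j=5: true
Fails at j=3 → formula fails.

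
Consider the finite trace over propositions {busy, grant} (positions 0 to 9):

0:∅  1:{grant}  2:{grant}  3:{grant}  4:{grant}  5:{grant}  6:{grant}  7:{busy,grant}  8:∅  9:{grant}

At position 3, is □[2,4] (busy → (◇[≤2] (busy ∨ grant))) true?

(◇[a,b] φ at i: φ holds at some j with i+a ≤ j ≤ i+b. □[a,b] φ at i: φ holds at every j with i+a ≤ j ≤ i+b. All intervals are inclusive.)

True

Check (busy → (◇[≤2] (busy ∨ grant))) at every j in [5,7]:
  j=5: antecedent false → ✓
  j=6: antecedent false → ✓
  j=7: antecedent true; consequent holds (witness at 7) → ✓
All positions satisfy it → formula holds.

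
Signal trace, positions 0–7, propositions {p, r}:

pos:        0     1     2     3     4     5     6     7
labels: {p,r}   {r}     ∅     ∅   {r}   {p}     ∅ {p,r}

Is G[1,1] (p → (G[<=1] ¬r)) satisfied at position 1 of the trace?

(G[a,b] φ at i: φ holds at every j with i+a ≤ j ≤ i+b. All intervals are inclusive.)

Yes

Check (p → (G[<=1] ¬r)) at every j in [2,2]:
  j=2: antecedent false → ✓
All positions satisfy it → formula holds.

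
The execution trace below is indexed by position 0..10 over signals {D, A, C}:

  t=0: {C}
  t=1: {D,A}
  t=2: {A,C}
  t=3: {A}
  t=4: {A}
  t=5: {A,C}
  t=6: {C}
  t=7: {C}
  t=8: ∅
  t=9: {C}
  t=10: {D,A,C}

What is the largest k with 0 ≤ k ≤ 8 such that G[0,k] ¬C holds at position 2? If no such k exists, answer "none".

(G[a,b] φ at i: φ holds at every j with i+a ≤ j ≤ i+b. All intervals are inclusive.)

¬C must hold from j=2 onward; find where it first fails.
  j=2: fails → no k works.

none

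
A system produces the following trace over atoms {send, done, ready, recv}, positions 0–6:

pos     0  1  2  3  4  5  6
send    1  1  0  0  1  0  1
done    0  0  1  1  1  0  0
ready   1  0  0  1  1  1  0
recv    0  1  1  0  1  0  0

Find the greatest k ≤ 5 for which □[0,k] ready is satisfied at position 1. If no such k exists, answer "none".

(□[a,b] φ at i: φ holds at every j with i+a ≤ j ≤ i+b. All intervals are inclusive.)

none

ready must hold from j=1 onward; find where it first fails.
  j=1: fails → no k works.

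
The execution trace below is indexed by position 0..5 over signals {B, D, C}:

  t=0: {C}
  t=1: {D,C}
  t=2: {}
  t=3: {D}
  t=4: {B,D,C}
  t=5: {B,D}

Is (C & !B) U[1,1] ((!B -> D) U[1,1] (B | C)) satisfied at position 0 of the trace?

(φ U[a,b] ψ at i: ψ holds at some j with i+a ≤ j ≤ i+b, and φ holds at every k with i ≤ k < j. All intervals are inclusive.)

Need some j in [1,1] with ((!B -> D) U[1,1] (B | C)), and (C & !B) at every k in [0,j-1].
  j=1: ((!B -> D) U[1,1] (B | C)) — fails.
No j in the window works → until fails.

Does not hold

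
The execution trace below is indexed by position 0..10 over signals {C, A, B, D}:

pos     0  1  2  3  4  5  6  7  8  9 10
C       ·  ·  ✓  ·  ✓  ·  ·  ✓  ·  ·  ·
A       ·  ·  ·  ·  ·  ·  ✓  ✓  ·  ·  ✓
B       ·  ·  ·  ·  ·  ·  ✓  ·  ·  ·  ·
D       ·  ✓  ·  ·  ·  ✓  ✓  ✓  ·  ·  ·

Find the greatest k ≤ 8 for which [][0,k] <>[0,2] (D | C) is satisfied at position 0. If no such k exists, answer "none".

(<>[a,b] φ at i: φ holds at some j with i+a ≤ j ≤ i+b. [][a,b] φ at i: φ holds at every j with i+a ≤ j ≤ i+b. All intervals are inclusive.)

<>[0,2] (D | C) must hold from j=0 onward; find where it first fails.
  j=0: holds
  j=1: holds
  j=2: holds
  j=3: holds
  j=4: holds
  j=5: holds
  j=6: holds
  j=7: holds
  j=8: fails
Holds on [0,7], so largest k = 7.

7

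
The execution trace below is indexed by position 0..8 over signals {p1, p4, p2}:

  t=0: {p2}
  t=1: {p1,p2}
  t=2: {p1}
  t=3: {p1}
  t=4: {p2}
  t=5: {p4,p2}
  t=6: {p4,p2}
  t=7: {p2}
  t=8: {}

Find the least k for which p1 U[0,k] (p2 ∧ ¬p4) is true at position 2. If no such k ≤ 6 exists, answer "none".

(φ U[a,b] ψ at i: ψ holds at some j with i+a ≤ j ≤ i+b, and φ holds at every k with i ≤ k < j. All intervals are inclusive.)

2

Need earliest j ≥ 2 with (p2 ∧ ¬p4), and p1 at every k in [2,j-1].
  j=2: rhs fails.
  j=3: rhs fails.
  j=4: rhs holds; lhs holds on [2,3]. k = 2.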